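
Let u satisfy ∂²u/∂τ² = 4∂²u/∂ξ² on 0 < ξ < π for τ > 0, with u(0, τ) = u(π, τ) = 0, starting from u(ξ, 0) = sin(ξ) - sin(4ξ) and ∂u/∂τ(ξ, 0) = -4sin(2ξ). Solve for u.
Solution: Separating variables: u = Σ [A_n cos(ω_n τ) + B_n sin(ω_n τ)] sin(nξ), ω_n = 2n. From ICs (B_n = velocity coefficient / ω_n): A_1=1, A_4=-1, B_2=-1.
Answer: u(ξ, τ) = sin(ξ)cos(2τ) - sin(2ξ)sin(4τ) - sin(4ξ)cos(8τ)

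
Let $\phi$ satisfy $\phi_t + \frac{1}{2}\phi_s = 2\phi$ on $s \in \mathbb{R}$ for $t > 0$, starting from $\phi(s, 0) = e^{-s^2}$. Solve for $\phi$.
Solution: Substitute $\phi = e^{2t}u$.
Then $\phi_t = e^{2t}(u_t + 2u)$, $\phi_s = e^{2t}u_s$; substituting and dividing by $e^{2t}$, the lower-order terms cancel: $u_t + \frac{1}{2}u_s = 0$ (standard advection equation).
Data for $u$: $u(s,0) = \phi(s,0) = e^{-s^2}$.
By characteristics ($ds/dt = 1/2$), $u(s,t) = f(s - \frac{1}{2}t)$ with $f = u( \cdot , 0)$.
So $u(s,t) = e^{-(s - t/2)^2}$, and $\phi(s,t) = e^{2t}u(s,t)$.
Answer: $\phi(s, t) = e^{2 t} e^{-(s - t/2)^2}$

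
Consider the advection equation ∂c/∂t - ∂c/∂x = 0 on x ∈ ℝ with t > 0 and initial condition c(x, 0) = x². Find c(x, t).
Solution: By characteristics (dx/dt = -1), c(x,t) = f(x + t) with f = c(·, 0).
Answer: c(x, t) = t² + 2tx + x²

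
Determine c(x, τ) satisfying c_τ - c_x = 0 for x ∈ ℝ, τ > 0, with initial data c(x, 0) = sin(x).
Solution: By characteristics (dx/dτ = -1), c(x,τ) = f(x + τ) with f = c(·, 0).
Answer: c(x, τ) = sin(x + τ)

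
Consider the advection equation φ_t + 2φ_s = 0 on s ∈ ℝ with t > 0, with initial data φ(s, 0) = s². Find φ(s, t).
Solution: By method of characteristics (waves move right with speed 2):
Along characteristics s - 2t = const, φ is constant, so φ(s,t) = f(s - 2t) with f = φ(·, 0).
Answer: φ(s, t) = s² - 4st + 4t²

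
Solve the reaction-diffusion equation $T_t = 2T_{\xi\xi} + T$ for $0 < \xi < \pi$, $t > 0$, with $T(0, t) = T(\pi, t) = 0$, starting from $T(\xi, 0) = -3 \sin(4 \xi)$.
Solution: Substitute $T = e^{t}u$.
Then $T_t = e^{t}(u_t + u)$, $T_{\xi\xi} = e^{t}u_{\xi\xi}$; substituting and dividing by $e^{t}$, the lower-order terms cancel: $u_t = 2u_{\xi\xi}$ (standard heat equation).
Data for $u$: $u(\xi,0) = T(\xi,0) = -3 \sin(4 \xi)$. The boundary conditions carry over: $u(0,t) = u(\pi,t) = 0$.
Separating variables: $u = \sum c_n e^{-2n^2t} \sin(n\xi)$. From $u(\xi,0) = -3 \sin(4 \xi)$: $c_4=-3$.
So $u(\xi,t) = -3 e^{-32 t} \sin(4 \xi)$, and $T(\xi,t) = e^{t}u(\xi,t)$.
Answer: $T(\xi, t) = -3 e^{-31 t} \sin(4 \xi)$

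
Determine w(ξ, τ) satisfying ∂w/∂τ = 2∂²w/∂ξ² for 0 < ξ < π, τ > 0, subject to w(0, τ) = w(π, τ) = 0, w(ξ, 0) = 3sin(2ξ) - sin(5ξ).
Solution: Separating variables: w = Σ c_n exp(-2n²τ) sin(nξ). From w(ξ,0) = 3sin(2ξ) - sin(5ξ): c_2=3, c_5=-1.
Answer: w(ξ, τ) = 3exp(-8τ)sin(2ξ) - exp(-50τ)sin(5ξ)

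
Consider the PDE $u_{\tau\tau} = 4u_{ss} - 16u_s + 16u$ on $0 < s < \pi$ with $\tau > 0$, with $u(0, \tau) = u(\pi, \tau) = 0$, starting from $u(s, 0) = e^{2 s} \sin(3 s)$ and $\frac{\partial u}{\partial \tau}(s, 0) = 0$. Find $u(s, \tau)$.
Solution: Substitute $u = e^{2s}w$.
Then $u_s = e^{2s}(w_s + 2w)$, $u_{ss} = e^{2s}(w_{ss} + 4w_s + 4w)$, $u_{\tau\tau} = e^{2s}w_{\tau\tau}$; substituting and dividing by $e^{2s}$, the lower-order terms cancel: $w_{\tau\tau} = 4w_{ss}$ (standard wave equation).
Data for $w$: $w(s,0) = e^{-2s}u(s,0) = \sin(3 s)$; $w_{\tau}(s,0) = e^{-2s}u_{\tau}(s,0) = 0$. The boundary conditions carry over: $w(0,\tau) = w(\pi,\tau) = 0$.
Separating variables: $w = \sum [A_n \cos(\omega_n \tau) + B_n \sin(\omega_n \tau)] \sin(ns)$, $\omega_n = 2n$. From ICs: $A_3=1$.
So $w(s,\tau) = \sin(3 s) \cos(6 \tau)$, and $u(s,\tau) = e^{2s}w(s,\tau)$.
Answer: $u(s, \tau) = e^{2 s} \sin(3 s) \cos(6 \tau)$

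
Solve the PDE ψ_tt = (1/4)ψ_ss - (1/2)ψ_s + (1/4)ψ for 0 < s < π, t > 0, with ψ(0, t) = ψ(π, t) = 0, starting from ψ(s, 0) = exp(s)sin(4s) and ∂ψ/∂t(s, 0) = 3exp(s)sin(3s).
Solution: Substitute ψ = exp(s)u.
Then ψ_s = exp(s)(u_s + u), ψ_ss = exp(s)(u_ss + 2u_s + u), ψ_tt = exp(s)u_tt; substituting and dividing by exp(s), the lower-order terms cancel: u_tt = (1/4)u_ss (standard wave equation).
Data for u: u(s,0) = exp(-s)ψ(s,0) = sin(4s); u_t(s,0) = exp(-s)ψ_t(s,0) = 3sin(3s). The boundary conditions carry over: u(0,t) = u(π,t) = 0.
Separating variables: u = Σ [A_n cos(ω_n t) + B_n sin(ω_n t)] sin(ns), ω_n = n/2. From ICs (B_n = velocity coefficient / ω_n): A_4=1, B_3=2.
So u(s,t) = 2sin(3s)sin(3t/2) + sin(4s)cos(2t), and ψ(s,t) = exp(s)u(s,t).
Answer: ψ(s, t) = 2exp(s)sin(3s)sin(3t/2) + exp(s)sin(4s)cos(2t)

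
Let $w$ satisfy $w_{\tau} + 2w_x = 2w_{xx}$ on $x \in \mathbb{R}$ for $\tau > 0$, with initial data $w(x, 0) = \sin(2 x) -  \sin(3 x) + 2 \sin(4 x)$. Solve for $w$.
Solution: Change to a moving frame: let $\eta = x - 2\tau$, $\sigma = \tau$ and write $w(x,\tau) = u(\eta,\sigma)$.
By the chain rule $w_{\tau} = u_{\sigma} - 2u_{\eta}$, $w_x = u_{\eta}$, $w_{xx} = u_{\eta\eta}$.
Then $w_{\tau} + 2w_x = u_{\sigma}$: the advection term cancels and the PDE becomes the heat equation $u_{\sigma} = 2u_{\eta\eta}$ on $\eta \in \mathbb{R}$.
Initial data: $u(\eta,0) = w(\eta,0) = \sin(2 \eta) - \sin(3 \eta) + 2 \sin(4 \eta)$.
On $\eta \in \mathbb{R}$ each mode satisfies $(\sin(n\eta))'' = -n^2 \sin(n\eta)$, so $e^{-2n^2\sigma} \sin(n\eta)$ solves the heat equation; by superposition $u(\eta,\sigma) = \sum c_n e^{-2n^2\sigma} \sin(n\eta)$.
Reading off the coefficients: $c_2=1, c_3=-1, c_4=2$, so $u(\eta,\sigma) = e^{-8 \sigma} \sin(2 \eta) - e^{-18 \sigma} \sin(3 \eta) + 2 e^{-32 \sigma} \sin(4 \eta)$.
Substituting back $\eta = x - 2\tau$, $\sigma = \tau$: $w(x,\tau) = u(x - 2\tau, \tau)$.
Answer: $w(x, \tau) = - e^{-8 \tau} \sin(4 \tau - 2 x) + e^{-18 \tau} \sin(6 \tau - 3 x) - 2 e^{-32 \tau} \sin(8 \tau - 4 x)$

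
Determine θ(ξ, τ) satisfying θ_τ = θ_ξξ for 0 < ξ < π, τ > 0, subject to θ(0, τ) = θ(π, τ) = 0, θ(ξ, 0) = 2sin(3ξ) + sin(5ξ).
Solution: Using separation of variables θ = X(ξ)G(τ):
Eigenfunctions: sin(nξ), n = 1, 2, 3, ...
General solution: θ(ξ, τ) = Σ c_n sin(nξ) exp(-n² τ)
Matching θ(ξ,0) = 2sin(3ξ) + sin(5ξ) term by term: c_3=2, c_5=1.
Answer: θ(ξ, τ) = 2exp(-9τ)sin(3ξ) + exp(-25τ)sin(5ξ)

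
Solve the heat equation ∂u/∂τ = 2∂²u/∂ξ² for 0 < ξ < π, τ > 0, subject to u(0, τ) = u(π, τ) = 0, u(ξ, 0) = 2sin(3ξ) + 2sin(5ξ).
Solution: Separating variables: u = Σ c_n exp(-2n²τ) sin(nξ). From u(ξ,0) = 2sin(3ξ) + 2sin(5ξ): c_3=2, c_5=2.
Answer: u(ξ, τ) = 2exp(-18τ)sin(3ξ) + 2exp(-50τ)sin(5ξ)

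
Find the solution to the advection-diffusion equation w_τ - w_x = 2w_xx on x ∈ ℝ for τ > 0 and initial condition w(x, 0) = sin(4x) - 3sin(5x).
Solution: Change to a moving frame: let η = x + τ, σ = τ and write w(x,τ) = u(η,σ).
By the chain rule w_τ = u_σ + u_η, w_x = u_η, w_xx = u_ηη.
Then w_τ - w_x = u_σ: the advection term cancels and the PDE becomes the heat equation u_σ = 2u_ηη on η ∈ ℝ.
Initial data: u(η,0) = w(η,0) = sin(4η) - 3sin(5η).
On η ∈ ℝ each mode satisfies (sin(nη))″ = -n² sin(nη), so exp(-2n²σ) sin(nη) solves the heat equation; by superposition u(η,σ) = Σ c_n exp(-2n²σ) sin(nη).
Reading off the coefficients: c_4=1, c_5=-3, so u(η,σ) = exp(-32σ)sin(4η) - 3exp(-50σ)sin(5η).
Substituting back η = x + τ, σ = τ: w(x,τ) = u(x + τ, τ).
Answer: w(x, τ) = exp(-32τ)sin(4x + 4τ) - 3exp(-50τ)sin(5x + 5τ)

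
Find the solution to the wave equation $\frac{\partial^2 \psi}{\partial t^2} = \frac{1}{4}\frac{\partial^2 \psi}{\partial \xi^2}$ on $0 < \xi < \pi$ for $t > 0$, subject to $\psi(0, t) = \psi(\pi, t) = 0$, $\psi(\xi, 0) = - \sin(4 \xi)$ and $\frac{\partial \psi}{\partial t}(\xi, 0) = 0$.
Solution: Using separation of variables $\psi = X(\xi)T(t)$:
Eigenfunctions: $\sin(n\xi)$, $n = 1, 2, 3, \ldots$
General solution: $\psi(\xi, t) = \sum [A_n \cos(n t/2) + B_n \sin(n t/2)] \sin(n\xi)$
From $\psi(\xi,0) = - \sin(4 \xi)$: $A_4=-1$. From $\psi_t(\xi,0) = 0$: all $B_n = 0$.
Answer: $\psi(\xi, t) = - \sin(4 \xi) \cos(2 t)$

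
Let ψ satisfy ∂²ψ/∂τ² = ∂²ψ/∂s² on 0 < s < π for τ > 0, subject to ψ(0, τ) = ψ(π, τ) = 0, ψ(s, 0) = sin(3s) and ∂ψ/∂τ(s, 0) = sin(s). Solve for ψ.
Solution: Using separation of variables ψ = X(s)T(τ):
Eigenfunctions: sin(ns), n = 1, 2, 3, ...
General solution: ψ(s, τ) = Σ [A_n cos(n τ) + B_n sin(n τ)] sin(ns)
From ψ(s,0) = sin(3s): A_3=1. From ψ_τ(s,0) = sin(s), using ψ_τ(s,0) = Σ ω_n B_n sin(ns) with ω_n = n: B_1 = 1/1 = 1.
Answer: ψ(s, τ) = sin(s)sin(τ) + sin(3s)cos(3τ)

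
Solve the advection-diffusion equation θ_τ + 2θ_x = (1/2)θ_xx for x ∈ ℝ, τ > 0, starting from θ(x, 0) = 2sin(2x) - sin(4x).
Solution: Moving frame: η = x - 2τ, σ = τ, θ = u(η,σ), so θ_τ = u_σ - 2u_η and θ_xx = u_ηη.
Hence θ_τ + 2θ_x = u_σ and the PDE becomes the heat equation u_σ = (1/2)u_ηη on η ∈ ℝ.
Initial data: u(η,0) = θ(η,0) = 2sin(2η) - sin(4η). Each mode sin(nη) decays as exp(-n²σ/2) on ℝ, so u(η,σ) = Σ c_n exp(-n²σ/2) sin(nη) with c_2=2, c_4=-1: u(η,σ) = 2exp(-2σ)sin(2η) - exp(-8σ)sin(4η).
Substituting back: θ(x,τ) = u(x - 2τ, τ).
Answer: θ(x, τ) = 2exp(-2τ)sin(2x - 4τ) - exp(-8τ)sin(4x - 8τ)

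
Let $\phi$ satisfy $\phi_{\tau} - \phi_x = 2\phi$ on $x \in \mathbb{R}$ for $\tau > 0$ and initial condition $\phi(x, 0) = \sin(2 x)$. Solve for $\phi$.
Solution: Substitute $\phi = e^{2\tau}u$, i.e. $u = e^{-2\tau}\phi$.
By the product rule, $\phi_{\tau} = e^{2\tau}(u_{\tau} + 2u)$, $\phi_x = e^{2\tau}u_x$.
Substituting into the PDE and dividing by $e^{2\tau}$: $u_{\tau} + 2u - u_x = 2u$.
The lower-order terms cancel, leaving the standard advection equation $u_{\tau} - u_x = 0$.
Initial data for $u$: $u(x,0) = \phi(x,0) = \sin(2 x)$.
Solve for $u$:
  By method of characteristics (waves move left with speed 1):
  Along characteristics $x + \tau =$ const, $u$ is constant, so $u(x,\tau) = f(x + \tau)$ with $f = u( \cdot , 0)$.
Hence $u(x,\tau) = \sin(2 x + 2 \tau)$.
Transform back: $\phi(x,\tau) = e^{2\tau}u(x,\tau)$.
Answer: $\phi(x, \tau) = e^{2 \tau} \sin(2 \tau + 2 x)$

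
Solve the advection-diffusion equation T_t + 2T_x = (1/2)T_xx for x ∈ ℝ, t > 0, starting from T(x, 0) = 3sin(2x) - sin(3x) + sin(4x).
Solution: Moving frame: η = x - 2t, σ = t, T = u(η,σ), so T_t = u_σ - 2u_η and T_xx = u_ηη.
Hence T_t + 2T_x = u_σ and the PDE becomes the heat equation u_σ = (1/2)u_ηη on η ∈ ℝ.
Initial data: u(η,0) = T(η,0) = 3sin(2η) - sin(3η) + sin(4η). Each mode sin(nη) decays as exp(-n²σ/2) on ℝ, so u(η,σ) = Σ c_n exp(-n²σ/2) sin(nη) with c_2=3, c_3=-1, c_4=1: u(η,σ) = 3exp(-2σ)sin(2η) + exp(-8σ)sin(4η) - exp(-9σ/2)sin(3η).
Substituting back: T(x,t) = u(x - 2t, t).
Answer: T(x, t) = -3exp(-2t)sin(4t - 2x) - exp(-8t)sin(8t - 4x) + exp(-9t/2)sin(6t - 3x)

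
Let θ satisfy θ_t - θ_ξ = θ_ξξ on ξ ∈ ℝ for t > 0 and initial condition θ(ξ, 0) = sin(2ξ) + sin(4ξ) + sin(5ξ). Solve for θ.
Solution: Moving frame: η = ξ + t, σ = t, θ = u(η,σ), so θ_t = u_σ + u_η and θ_ξξ = u_ηη.
Hence θ_t - θ_ξ = u_σ and the PDE becomes the heat equation u_σ = u_ηη on η ∈ ℝ.
Initial data: u(η,0) = θ(η,0) = sin(2η) + sin(4η) + sin(5η). Each mode sin(nη) decays as exp(-n²σ) on ℝ, so u(η,σ) = Σ c_n exp(-n²σ) sin(nη) with c_2=1, c_4=1, c_5=1: u(η,σ) = exp(-4σ)sin(2η) + exp(-16σ)sin(4η) + exp(-25σ)sin(5η).
Substituting back: θ(ξ,t) = u(ξ + t, t).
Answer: θ(ξ, t) = exp(-4t)sin(2t + 2ξ) + exp(-16t)sin(4t + 4ξ) + exp(-25t)sin(5t + 5ξ)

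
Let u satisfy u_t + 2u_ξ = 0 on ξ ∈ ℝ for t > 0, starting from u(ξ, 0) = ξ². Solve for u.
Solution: By method of characteristics (waves move right with speed 2):
Along characteristics ξ - 2t = const, u is constant, so u(ξ,t) = f(ξ - 2t) with f = u(·, 0).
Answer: u(ξ, t) = 4t² - 4tξ + ξ²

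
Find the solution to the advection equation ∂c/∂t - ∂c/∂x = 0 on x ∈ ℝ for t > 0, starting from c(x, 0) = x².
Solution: By method of characteristics (waves move left with speed 1):
Along characteristics x + t = const, c is constant, so c(x,t) = f(x + t) with f = c(·, 0).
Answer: c(x, t) = t² + 2tx + x²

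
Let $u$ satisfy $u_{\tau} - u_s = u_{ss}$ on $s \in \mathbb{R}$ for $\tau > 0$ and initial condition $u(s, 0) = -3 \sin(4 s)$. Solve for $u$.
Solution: Change to a moving frame: let $\eta = s + \tau$, $\sigma = \tau$ and write $u(s,\tau) = w(\eta,\sigma)$.
By the chain rule $u_{\tau} = w_{\sigma} + w_{\eta}$, $u_s = w_{\eta}$, $u_{ss} = w_{\eta\eta}$.
Then $u_{\tau} - u_s = w_{\sigma}$: the advection term cancels and the PDE becomes the heat equation $w_{\sigma} = w_{\eta\eta}$ on $\eta \in \mathbb{R}$.
Initial data: $w(\eta,0) = u(\eta,0) = -3 \sin(4 \eta)$.
On $\eta \in \mathbb{R}$ each mode satisfies $(\sin(n\eta))'' = -n^2 \sin(n\eta)$, so $e^{-n^2\sigma} \sin(n\eta)$ solves the heat equation; by superposition $w(\eta,\sigma) = \sum c_n e^{-n^2\sigma} \sin(n\eta)$.
Reading off the coefficients: $c_4=-3$, so $w(\eta,\sigma) = -3 e^{-16 \sigma} \sin(4 \eta)$.
Substituting back $\eta = s + \tau$, $\sigma = \tau$: $u(s,\tau) = w(s + \tau, \tau)$.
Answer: $u(s, \tau) = -3 e^{-16 \tau} \sin(4 \tau + 4 s)$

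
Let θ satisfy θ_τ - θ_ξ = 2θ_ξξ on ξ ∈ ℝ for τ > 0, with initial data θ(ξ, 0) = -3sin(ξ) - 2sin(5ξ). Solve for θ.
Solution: Change to a moving frame: let η = ξ + τ, σ = τ and write θ(ξ,τ) = u(η,σ).
By the chain rule θ_τ = u_σ + u_η, θ_ξ = u_η, θ_ξξ = u_ηη.
Then θ_τ - θ_ξ = u_σ: the advection term cancels and the PDE becomes the heat equation u_σ = 2u_ηη on η ∈ ℝ.
Initial data: u(η,0) = θ(η,0) = -3sin(η) - 2sin(5η).
On η ∈ ℝ each mode satisfies (sin(nη))″ = -n² sin(nη), so exp(-2n²σ) sin(nη) solves the heat equation; by superposition u(η,σ) = Σ c_n exp(-2n²σ) sin(nη).
Reading off the coefficients: c_1=-3, c_5=-2, so u(η,σ) = -3exp(-2σ)sin(η) - 2exp(-50σ)sin(5η).
Substituting back η = ξ + τ, σ = τ: θ(ξ,τ) = u(ξ + τ, τ).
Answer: θ(ξ, τ) = -3exp(-2τ)sin(ξ + τ) - 2exp(-50τ)sin(5ξ + 5τ)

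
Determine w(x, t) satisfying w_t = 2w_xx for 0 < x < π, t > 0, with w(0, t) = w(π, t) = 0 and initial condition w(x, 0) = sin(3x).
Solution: Separating variables: w = Σ c_n exp(-2n²t) sin(nx). From w(x,0) = sin(3x): c_3=1.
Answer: w(x, t) = exp(-18t)sin(3x)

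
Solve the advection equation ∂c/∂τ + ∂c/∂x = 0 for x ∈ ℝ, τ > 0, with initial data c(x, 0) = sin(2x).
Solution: By characteristics (dx/dτ = 1), c(x,τ) = f(x - τ) with f = c(·, 0).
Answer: c(x, τ) = sin(2x - 2τ)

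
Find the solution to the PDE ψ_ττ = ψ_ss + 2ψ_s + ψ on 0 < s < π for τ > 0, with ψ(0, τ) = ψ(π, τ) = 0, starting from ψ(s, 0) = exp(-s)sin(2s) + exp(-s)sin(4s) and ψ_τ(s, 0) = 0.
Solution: Substitute ψ = exp(-s)u, i.e. u = exp(s)ψ.
By the product rule, ψ_s = exp(-s)(u_s - u), ψ_ss = exp(-s)(u_ss - 2u_s + u), ψ_ττ = exp(-s)u_ττ.
Substituting into the PDE and dividing by exp(-s): u_ττ = (u_ss - 2u_s + u) + 2(u_s - u) + u.
The lower-order terms cancel, leaving the standard wave equation u_ττ = u_ss.
Initial data for u: u(s,0) = exp(s)ψ(s,0) = sin(2s) + sin(4s); u_τ(s,0) = exp(s)ψ_τ(s,0) = 0. The boundary conditions carry over: u(0,τ) = u(π,τ) = 0.
Solve for u:
  Using separation of variables u = X(s)T(τ):
  Eigenfunctions: sin(ns), n = 1, 2, 3, ...
  General solution: u(s, τ) = Σ [A_n cos(n τ) + B_n sin(n τ)] sin(ns)
  From u(s,0) = sin(2s) + sin(4s): A_2=1, A_4=1. From u_τ(s,0) = 0: all B_n = 0.
Hence u(s,τ) = sin(2s)cos(2τ) + sin(4s)cos(4τ).
Transform back: ψ(s,τ) = exp(-s)u(s,τ).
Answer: ψ(s, τ) = exp(-s)sin(2s)cos(2τ) + exp(-s)sin(4s)cos(4τ)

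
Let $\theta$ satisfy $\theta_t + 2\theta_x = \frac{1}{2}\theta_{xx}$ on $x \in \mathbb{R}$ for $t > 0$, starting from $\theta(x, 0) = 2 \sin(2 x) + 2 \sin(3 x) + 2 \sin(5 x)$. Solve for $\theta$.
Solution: Change to a moving frame: let $\eta = x - 2t$, $\sigma = t$ and write $\theta(x,t) = u(\eta,\sigma)$.
By the chain rule $\theta_t = u_{\sigma} - 2u_{\eta}$, $\theta_x = u_{\eta}$, $\theta_{xx} = u_{\eta\eta}$.
Then $\theta_t + 2\theta_x = u_{\sigma}$: the advection term cancels and the PDE becomes the heat equation $u_{\sigma} = \frac{1}{2}u_{\eta\eta}$ on $\eta \in \mathbb{R}$.
Initial data: $u(\eta,0) = \theta(\eta,0) = 2 \sin(2 \eta) + 2 \sin(3 \eta) + 2 \sin(5 \eta)$.
On $\eta \in \mathbb{R}$ each mode satisfies $(\sin(n\eta))'' = -n^2 \sin(n\eta)$, so $e^{-n^2\sigma/2} \sin(n\eta)$ solves the heat equation; by superposition $u(\eta,\sigma) = \sum c_n e^{-n^2\sigma/2} \sin(n\eta)$.
Reading off the coefficients: $c_2=2, c_3=2, c_5=2$, so $u(\eta,\sigma) = 2 e^{-2 \sigma} \sin(2 \eta) + 2 e^{-9 \sigma/2} \sin(3 \eta) + 2 e^{-25 \sigma/2} \sin(5 \eta)$.
Substituting back $\eta = x - 2t$, $\sigma = t$: $\theta(x,t) = u(x - 2t, t)$.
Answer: $\theta(x, t) = -2 e^{-2 t} \sin(4 t - 2 x) - 2 e^{-9 t/2} \sin(6 t - 3 x) - 2 e^{-25 t/2} \sin(10 t - 5 x)$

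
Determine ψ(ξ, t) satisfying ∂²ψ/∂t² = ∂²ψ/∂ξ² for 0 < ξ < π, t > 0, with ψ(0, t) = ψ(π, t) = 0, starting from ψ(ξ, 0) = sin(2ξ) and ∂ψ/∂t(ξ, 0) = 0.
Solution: Using separation of variables ψ = X(ξ)T(t):
Eigenfunctions: sin(nξ), n = 1, 2, 3, ...
General solution: ψ(ξ, t) = Σ [A_n cos(n t) + B_n sin(n t)] sin(nξ)
From ψ(ξ,0) = sin(2ξ): A_2=1. From ψ_t(ξ,0) = 0: all B_n = 0.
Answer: ψ(ξ, t) = sin(2ξ)cos(2t)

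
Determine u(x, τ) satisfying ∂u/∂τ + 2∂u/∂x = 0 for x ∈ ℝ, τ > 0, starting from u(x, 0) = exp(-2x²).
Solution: By characteristics (dx/dτ = 2), u(x,τ) = f(x - 2τ) with f = u(·, 0).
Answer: u(x, τ) = exp(-2(x - 2τ)²)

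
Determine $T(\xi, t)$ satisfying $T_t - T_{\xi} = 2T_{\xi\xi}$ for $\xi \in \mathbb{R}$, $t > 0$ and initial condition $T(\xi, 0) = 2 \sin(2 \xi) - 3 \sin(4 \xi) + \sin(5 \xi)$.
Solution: Moving frame: $\eta = \xi + t$, $\sigma = t$, $T = u(\eta,\sigma)$, so $T_t = u_{\sigma} + u_{\eta}$ and $T_{\xi\xi} = u_{\eta\eta}$.
Hence $T_t - T_{\xi} = u_{\sigma}$ and the PDE becomes the heat equation $u_{\sigma} = 2u_{\eta\eta}$ on $\eta \in \mathbb{R}$.
Initial data: $u(\eta,0) = T(\eta,0) = 2 \sin(2 \eta) - 3 \sin(4 \eta) + \sin(5 \eta)$. Each mode $\sin(n\eta)$ decays as $e^{-2n^2\sigma}$ on $\mathbb{R}$, so $u(\eta,\sigma) = \sum c_n e^{-2n^2\sigma} \sin(n\eta)$ with $c_2=2, c_4=-3, c_5=1$: $u(\eta,\sigma) = 2 e^{-8 \sigma} \sin(2 \eta) - 3 e^{-32 \sigma} \sin(4 \eta) + e^{-50 \sigma} \sin(5 \eta)$.
Substituting back: $T(\xi,t) = u(\xi + t, t)$.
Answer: $T(\xi, t) = 2 e^{-8 t} \sin(2 \xi + 2 t) - 3 e^{-32 t} \sin(4 \xi + 4 t) + e^{-50 t} \sin(5 \xi + 5 t)$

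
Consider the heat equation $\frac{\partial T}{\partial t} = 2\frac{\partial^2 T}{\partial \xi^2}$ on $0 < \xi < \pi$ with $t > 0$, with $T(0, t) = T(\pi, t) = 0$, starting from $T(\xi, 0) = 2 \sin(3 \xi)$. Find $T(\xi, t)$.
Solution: Using separation of variables $T = X(\xi)G(t)$:
Eigenfunctions: $\sin(n\xi)$, $n = 1, 2, 3, \ldots$
General solution: $T(\xi, t) = \sum c_n \sin(n\xi) e^{-2n^2 t}$
Matching $T(\xi,0) = 2 \sin(3 \xi)$ term by term: $c_3=2$.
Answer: $T(\xi, t) = 2 e^{-18 t} \sin(3 \xi)$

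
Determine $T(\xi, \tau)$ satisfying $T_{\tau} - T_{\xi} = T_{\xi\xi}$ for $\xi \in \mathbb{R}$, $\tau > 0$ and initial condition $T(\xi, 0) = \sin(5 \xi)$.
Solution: Moving frame: $\eta = \xi + \tau$, $\sigma = \tau$, $T = u(\eta,\sigma)$, so $T_{\tau} = u_{\sigma} + u_{\eta}$ and $T_{\xi\xi} = u_{\eta\eta}$.
Hence $T_{\tau} - T_{\xi} = u_{\sigma}$ and the PDE becomes the heat equation $u_{\sigma} = u_{\eta\eta}$ on $\eta \in \mathbb{R}$.
Initial data: $u(\eta,0) = T(\eta,0) = \sin(5 \eta)$. Each mode $\sin(n\eta)$ decays as $e^{-n^2\sigma}$ on $\mathbb{R}$, so $u(\eta,\sigma) = \sum c_n e^{-n^2\sigma} \sin(n\eta)$ with $c_5=1$: $u(\eta,\sigma) = e^{-25 \sigma} \sin(5 \eta)$.
Substituting back: $T(\xi,\tau) = u(\xi + \tau, \tau)$.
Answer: $T(\xi, \tau) = e^{-25 \tau} \sin(5 \tau + 5 \xi)$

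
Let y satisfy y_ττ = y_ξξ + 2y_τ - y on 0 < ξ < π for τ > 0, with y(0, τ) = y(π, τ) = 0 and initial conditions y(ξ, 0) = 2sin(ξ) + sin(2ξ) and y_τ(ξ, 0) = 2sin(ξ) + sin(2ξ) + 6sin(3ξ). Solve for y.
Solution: Substitute y = exp(τ)u, i.e. u = exp(-τ)y.
By the product rule, y_τ = exp(τ)(u_τ + u), y_ττ = exp(τ)(u_ττ + 2u_τ + u), y_ξξ = exp(τ)u_ξξ.
Substituting into the PDE and dividing by exp(τ): u_ττ + 2u_τ + u = u_ξξ + 2(u_τ + u) - u.
The lower-order terms cancel, leaving the standard wave equation u_ττ = u_ξξ.
Initial data for u: u(ξ,0) = y(ξ,0) = 2sin(ξ) + sin(2ξ); u_τ(ξ,0) = y_τ(ξ,0) - y(ξ,0) = 6sin(3ξ). The boundary conditions carry over: u(0,τ) = u(π,τ) = 0.
Solve for u:
  Using separation of variables u = X(ξ)T(τ):
  Eigenfunctions: sin(nξ), n = 1, 2, 3, ...
  General solution: u(ξ, τ) = Σ [A_n cos(n τ) + B_n sin(n τ)] sin(nξ)
  From u(ξ,0) = 2sin(ξ) + sin(2ξ): A_1=2, A_2=1. From u_τ(ξ,0) = 6sin(3ξ), using u_τ(ξ,0) = Σ ω_n B_n sin(nξ) with ω_n = n: B_3 = 6/3 = 2.
Hence u(ξ,τ) = 2sin(ξ)cos(τ) + sin(2ξ)cos(2τ) + 2sin(3ξ)sin(3τ).
Transform back: y(ξ,τ) = exp(τ)u(ξ,τ).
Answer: y(ξ, τ) = 2exp(τ)sin(ξ)cos(τ) + exp(τ)sin(2ξ)cos(2τ) + 2exp(τ)sin(3ξ)sin(3τ)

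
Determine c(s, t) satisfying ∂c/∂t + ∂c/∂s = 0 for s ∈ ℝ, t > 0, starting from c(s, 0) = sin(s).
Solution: By method of characteristics (waves move right with speed 1):
Along characteristics s - t = const, c is constant, so c(s,t) = f(s - t) with f = c(·, 0).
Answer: c(s, t) = sin(s - t)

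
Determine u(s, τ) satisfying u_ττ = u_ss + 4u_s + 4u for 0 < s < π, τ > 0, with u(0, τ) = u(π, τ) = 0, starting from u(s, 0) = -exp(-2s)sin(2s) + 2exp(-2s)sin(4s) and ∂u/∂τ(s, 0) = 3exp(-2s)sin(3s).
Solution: Substitute u = exp(-2s)w, i.e. w = exp(2s)u.
By the product rule, u_s = exp(-2s)(w_s - 2w), u_ss = exp(-2s)(w_ss - 4w_s + 4w), u_ττ = exp(-2s)w_ττ.
Substituting into the PDE and dividing by exp(-2s): w_ττ = (w_ss - 4w_s + 4w) + 4(w_s - 2w) + 4w.
The lower-order terms cancel, leaving the standard wave equation w_ττ = w_ss.
Initial data for w: w(s,0) = exp(2s)u(s,0) = -sin(2s) + 2sin(4s); w_τ(s,0) = exp(2s)u_τ(s,0) = 3sin(3s). The boundary conditions carry over: w(0,τ) = w(π,τ) = 0.
Solve for w:
  Using separation of variables w = X(s)T(τ):
  Eigenfunctions: sin(ns), n = 1, 2, 3, ...
  General solution: w(s, τ) = Σ [A_n cos(n τ) + B_n sin(n τ)] sin(ns)
  From w(s,0) = -sin(2s) + 2sin(4s): A_2=-1, A_4=2. From w_τ(s,0) = 3sin(3s), using w_τ(s,0) = Σ ω_n B_n sin(ns) with ω_n = n: B_3 = 3/3 = 1.
Hence w(s,τ) = -sin(2s)cos(2τ) + sin(3s)sin(3τ) + 2sin(4s)cos(4τ).
Transform back: u(s,τ) = exp(-2s)w(s,τ).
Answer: u(s, τ) = -exp(-2s)sin(2s)cos(2τ) + exp(-2s)sin(3s)sin(3τ) + 2exp(-2s)sin(4s)cos(4τ)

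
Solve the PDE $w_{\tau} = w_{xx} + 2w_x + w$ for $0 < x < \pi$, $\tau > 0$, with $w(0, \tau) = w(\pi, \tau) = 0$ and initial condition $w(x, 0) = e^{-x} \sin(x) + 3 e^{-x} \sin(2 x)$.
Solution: Substitute $w = e^{-x}u$.
Then $w_x = e^{-x}(u_x - u)$, $w_{xx} = e^{-x}(u_{xx} - 2u_x + u)$, $w_{\tau} = e^{-x}u_{\tau}$; substituting and dividing by $e^{-x}$, the lower-order terms cancel: $u_{\tau} = u_{xx}$ (standard heat equation).
Data for $u$: $u(x,0) = e^{x}w(x,0) = \sin(x) + 3 \sin(2 x)$. The boundary conditions carry over: $u(0,\tau) = u(\pi,\tau) = 0$.
Separating variables: $u = \sum c_n e^{-n^2\tau} \sin(nx)$. From $u(x,0) = \sin(x) + 3 \sin(2 x)$: $c_1=1, c_2=3$.
So $u(x,\tau) = e^{-\tau} \sin(x) + 3 e^{-4 \tau} \sin(2 x)$, and $w(x,\tau) = e^{-x}u(x,\tau)$.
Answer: $w(x, \tau) = e^{-\tau} e^{-x} \sin(x) + 3 e^{-4 \tau} e^{-x} \sin(2 x)$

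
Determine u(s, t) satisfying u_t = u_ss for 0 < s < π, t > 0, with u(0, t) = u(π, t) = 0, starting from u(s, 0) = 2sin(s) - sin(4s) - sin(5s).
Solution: Using separation of variables u = X(s)T(t):
Eigenfunctions: sin(ns), n = 1, 2, 3, ...
General solution: u(s, t) = Σ c_n sin(ns) exp(-n² t)
Matching u(s,0) = 2sin(s) - sin(4s) - sin(5s) term by term: c_1=2, c_4=-1, c_5=-1.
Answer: u(s, t) = 2exp(-t)sin(s) - exp(-16t)sin(4s) - exp(-25t)sin(5s)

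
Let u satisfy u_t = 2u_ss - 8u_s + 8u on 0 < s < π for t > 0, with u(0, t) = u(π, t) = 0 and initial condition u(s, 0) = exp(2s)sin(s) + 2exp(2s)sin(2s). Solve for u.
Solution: Substitute u = exp(2s)w.
Then u_s = exp(2s)(w_s + 2w), u_ss = exp(2s)(w_ss + 4w_s + 4w), u_t = exp(2s)w_t; substituting and dividing by exp(2s), the lower-order terms cancel: w_t = 2w_ss (standard heat equation).
Data for w: w(s,0) = exp(-2s)u(s,0) = sin(s) + 2sin(2s). The boundary conditions carry over: w(0,t) = w(π,t) = 0.
Separating variables: w = Σ c_n exp(-2n²t) sin(ns). From w(s,0) = sin(s) + 2sin(2s): c_1=1, c_2=2.
So w(s,t) = exp(-2t)sin(s) + 2exp(-8t)sin(2s), and u(s,t) = exp(2s)w(s,t).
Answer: u(s, t) = exp(2s)exp(-2t)sin(s) + 2exp(2s)exp(-8t)sin(2s)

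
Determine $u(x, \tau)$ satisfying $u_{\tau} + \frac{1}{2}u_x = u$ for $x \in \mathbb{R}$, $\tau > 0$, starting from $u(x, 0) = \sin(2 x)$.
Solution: Substitute $u = e^{\tau}w$.
Then $u_{\tau} = e^{\tau}(w_{\tau} + w)$, $u_x = e^{\tau}w_x$; substituting and dividing by $e^{\tau}$, the lower-order terms cancel: $w_{\tau} + \frac{1}{2}w_x = 0$ (standard advection equation).
Data for $w$: $w(x,0) = u(x,0) = \sin(2 x)$.
By characteristics ($dx/d\tau = 1/2$), $w(x,\tau) = f(x - \frac{1}{2}\tau)$ with $f = w( \cdot , 0)$.
So $w(x,\tau) = \sin(2 x - \tau)$, and $u(x,\tau) = e^{\tau}w(x,\tau)$.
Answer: $u(x, \tau) = - e^{\tau} \sin(\tau - 2 x)$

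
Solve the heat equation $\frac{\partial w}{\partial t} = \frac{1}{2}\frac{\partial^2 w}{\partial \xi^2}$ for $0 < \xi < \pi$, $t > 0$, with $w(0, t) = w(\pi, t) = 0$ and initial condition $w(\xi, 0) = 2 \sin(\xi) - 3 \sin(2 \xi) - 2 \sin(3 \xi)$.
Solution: Using separation of variables $w = X(\xi)T(t)$:
Eigenfunctions: $\sin(n\xi)$, $n = 1, 2, 3, \ldots$
General solution: $w(\xi, t) = \sum c_n \sin(n\xi) e^{-n^2 t/2}$
Matching $w(\xi,0) = 2 \sin(\xi) - 3 \sin(2 \xi) - 2 \sin(3 \xi)$ term by term: $c_1=2, c_2=-3, c_3=-2$.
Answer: $w(\xi, t) = -3 e^{-2 t} \sin(2 \xi) + 2 e^{-t/2} \sin(\xi) - 2 e^{-9 t/2} \sin(3 \xi)$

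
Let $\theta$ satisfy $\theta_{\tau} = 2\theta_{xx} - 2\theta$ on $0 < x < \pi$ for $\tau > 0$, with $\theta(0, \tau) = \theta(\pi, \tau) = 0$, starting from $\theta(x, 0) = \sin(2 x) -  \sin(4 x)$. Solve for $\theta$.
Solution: Substitute $\theta = e^{-2\tau}u$.
Then $\theta_{\tau} = e^{-2\tau}(u_{\tau} - 2u)$, $\theta_{xx} = e^{-2\tau}u_{xx}$; substituting and dividing by $e^{-2\tau}$, the lower-order terms cancel: $u_{\tau} = 2u_{xx}$ (standard heat equation).
Data for $u$: $u(x,0) = \theta(x,0) = \sin(2 x) - \sin(4 x)$. The boundary conditions carry over: $u(0,\tau) = u(\pi,\tau) = 0$.
Separating variables: $u = \sum c_n e^{-2n^2\tau} \sin(nx)$. From $u(x,0) = \sin(2 x) - \sin(4 x)$: $c_2=1, c_4=-1$.
So $u(x,\tau) = e^{-8 \tau} \sin(2 x) - e^{-32 \tau} \sin(4 x)$, and $\theta(x,\tau) = e^{-2\tau}u(x,\tau)$.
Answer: $\theta(x, \tau) = e^{-10 \tau} \sin(2 x) -  e^{-34 \tau} \sin(4 x)$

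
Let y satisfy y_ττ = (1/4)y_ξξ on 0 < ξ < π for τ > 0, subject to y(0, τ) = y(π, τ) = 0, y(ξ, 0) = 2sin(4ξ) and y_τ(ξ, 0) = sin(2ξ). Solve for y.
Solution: Using separation of variables y = X(ξ)T(τ):
Eigenfunctions: sin(nξ), n = 1, 2, 3, ...
General solution: y(ξ, τ) = Σ [A_n cos(n τ/2) + B_n sin(n τ/2)] sin(nξ)
From y(ξ,0) = 2sin(4ξ): A_4=2. From y_τ(ξ,0) = sin(2ξ), using y_τ(ξ,0) = Σ ω_n B_n sin(nξ) with ω_n = n/2: B_2 = 1/1 = 1.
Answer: y(ξ, τ) = sin(2ξ)sin(τ) + 2sin(4ξ)cos(2τ)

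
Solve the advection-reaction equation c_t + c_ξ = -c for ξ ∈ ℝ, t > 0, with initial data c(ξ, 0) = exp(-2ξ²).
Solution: Substitute c = exp(-t)u, i.e. u = exp(t)c.
By the product rule, c_t = exp(-t)(u_t - u), c_ξ = exp(-t)u_ξ.
Substituting into the PDE and dividing by exp(-t): u_t - u + u_ξ = -u.
The lower-order terms cancel, leaving the standard advection equation u_t + u_ξ = 0.
Initial data for u: u(ξ,0) = c(ξ,0) = exp(-2ξ²).
Solve for u:
  By method of characteristics (waves move right with speed 1):
  Along characteristics ξ - t = const, u is constant, so u(ξ,t) = f(ξ - t) with f = u(·, 0).
Hence u(ξ,t) = exp(-2(-t + ξ)²).
Transform back: c(ξ,t) = exp(-t)u(ξ,t).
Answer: c(ξ, t) = exp(-t)exp(-2(-t + ξ)²)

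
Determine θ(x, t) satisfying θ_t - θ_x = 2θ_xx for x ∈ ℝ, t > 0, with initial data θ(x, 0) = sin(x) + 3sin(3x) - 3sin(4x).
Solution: Moving frame: η = x + t, σ = t, θ = u(η,σ), so θ_t = u_σ + u_η and θ_xx = u_ηη.
Hence θ_t - θ_x = u_σ and the PDE becomes the heat equation u_σ = 2u_ηη on η ∈ ℝ.
Initial data: u(η,0) = θ(η,0) = sin(η) + 3sin(3η) - 3sin(4η). Each mode sin(nη) decays as exp(-2n²σ) on ℝ, so u(η,σ) = Σ c_n exp(-2n²σ) sin(nη) with c_1=1, c_3=3, c_4=-3: u(η,σ) = exp(-2σ)sin(η) + 3exp(-18σ)sin(3η) - 3exp(-32σ)sin(4η).
Substituting back: θ(x,t) = u(x + t, t).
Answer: θ(x, t) = exp(-2t)sin(t + x) + 3exp(-18t)sin(3t + 3x) - 3exp(-32t)sin(4t + 4x)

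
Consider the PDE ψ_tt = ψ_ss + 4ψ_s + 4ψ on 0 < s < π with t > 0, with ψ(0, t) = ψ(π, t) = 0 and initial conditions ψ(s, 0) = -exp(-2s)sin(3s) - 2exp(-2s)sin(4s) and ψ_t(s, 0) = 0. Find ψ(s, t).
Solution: Substitute ψ = exp(-2s)u.
Then ψ_s = exp(-2s)(u_s - 2u), ψ_ss = exp(-2s)(u_ss - 4u_s + 4u), ψ_tt = exp(-2s)u_tt; substituting and dividing by exp(-2s), the lower-order terms cancel: u_tt = u_ss (standard wave equation).
Data for u: u(s,0) = exp(2s)ψ(s,0) = -sin(3s) - 2sin(4s); u_t(s,0) = exp(2s)ψ_t(s,0) = 0. The boundary conditions carry over: u(0,t) = u(π,t) = 0.
Separating variables: u = Σ [A_n cos(ω_n t) + B_n sin(ω_n t)] sin(ns), ω_n = n. From ICs: A_3=-1, A_4=-2.
So u(s,t) = -sin(3s)cos(3t) - 2sin(4s)cos(4t), and ψ(s,t) = exp(-2s)u(s,t).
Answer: ψ(s, t) = -exp(-2s)sin(3s)cos(3t) - 2exp(-2s)sin(4s)cos(4t)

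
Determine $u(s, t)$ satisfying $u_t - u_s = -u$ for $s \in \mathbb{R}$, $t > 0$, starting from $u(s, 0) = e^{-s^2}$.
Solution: Substitute $u = e^{-t}w$.
Then $u_t = e^{-t}(w_t - w)$, $u_s = e^{-t}w_s$; substituting and dividing by $e^{-t}$, the lower-order terms cancel: $w_t - w_s = 0$ (standard advection equation).
Data for $w$: $w(s,0) = u(s,0) = e^{-s^2}$.
By characteristics ($ds/dt = -1$), $w(s,t) = f(s + t)$ with $f = w( \cdot , 0)$.
So $w(s,t) = e^{-(s + t)^2}$, and $u(s,t) = e^{-t}w(s,t)$.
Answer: $u(s, t) = e^{-t} e^{-(s + t)^2}$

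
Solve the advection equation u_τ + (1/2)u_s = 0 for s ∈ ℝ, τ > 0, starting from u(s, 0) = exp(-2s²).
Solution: By method of characteristics (waves move right with speed 1/2):
Along characteristics s - (1/2)τ = const, u is constant, so u(s,τ) = f(s - (1/2)τ) with f = u(·, 0).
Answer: u(s, τ) = exp(-2(s - τ/2)²)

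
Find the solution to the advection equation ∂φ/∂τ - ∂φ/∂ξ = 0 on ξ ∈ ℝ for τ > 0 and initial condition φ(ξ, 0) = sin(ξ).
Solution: By characteristics (dξ/dτ = -1), φ(ξ,τ) = f(ξ + τ) with f = φ(·, 0).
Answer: φ(ξ, τ) = sin(ξ + τ)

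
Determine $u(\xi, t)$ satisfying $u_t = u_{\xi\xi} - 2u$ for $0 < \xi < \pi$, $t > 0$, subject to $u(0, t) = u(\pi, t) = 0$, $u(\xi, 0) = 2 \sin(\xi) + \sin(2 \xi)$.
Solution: Substitute $u = e^{-2t}w$, i.e. $w = e^{2t}u$.
By the product rule, $u_t = e^{-2t}(w_t - 2w)$, $u_{\xi\xi} = e^{-2t}w_{\xi\xi}$.
Substituting into the PDE and dividing by $e^{-2t}$: $w_t - 2w = w_{\xi\xi} - 2w$.
The lower-order terms cancel, leaving the standard heat equation $w_t = w_{\xi\xi}$.
Initial data for $w$: $w(\xi,0) = u(\xi,0) = 2 \sin(\xi) + \sin(2 \xi)$. The boundary conditions carry over: $w(0,t) = w(\pi,t) = 0$.
Solve for $w$:
  Using separation of variables $w = X(\xi)T(t)$:
  Eigenfunctions: $\sin(n\xi)$, $n = 1, 2, 3, \ldots$
  General solution: $w(\xi, t) = \sum c_n \sin(n\xi) e^{-n^2 t}$
  Matching $w(\xi,0) = 2 \sin(\xi) + \sin(2 \xi)$ term by term: $c_1=2, c_2=1$.
Hence $w(\xi,t) = 2 e^{-t} \sin(\xi) + e^{-4 t} \sin(2 \xi)$.
Transform back: $u(\xi,t) = e^{-2t}w(\xi,t)$.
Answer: $u(\xi, t) = 2 e^{-3 t} \sin(\xi) + e^{-6 t} \sin(2 \xi)$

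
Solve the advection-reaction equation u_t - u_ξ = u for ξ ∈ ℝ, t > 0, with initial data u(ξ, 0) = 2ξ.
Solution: Substitute u = exp(t)w.
Then u_t = exp(t)(w_t + w), u_ξ = exp(t)w_ξ; substituting and dividing by exp(t), the lower-order terms cancel: w_t - w_ξ = 0 (standard advection equation).
Data for w: w(ξ,0) = u(ξ,0) = 2ξ.
By characteristics (dξ/dt = -1), w(ξ,t) = f(ξ + t) with f = w(·, 0).
So w(ξ,t) = 2t + 2ξ, and u(ξ,t) = exp(t)w(ξ,t).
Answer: u(ξ, t) = 2texp(t) + 2ξexp(t)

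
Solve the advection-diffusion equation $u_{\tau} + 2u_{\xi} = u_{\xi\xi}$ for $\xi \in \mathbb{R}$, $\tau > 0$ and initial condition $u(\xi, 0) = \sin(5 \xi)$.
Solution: Moving frame: $\eta = \xi - 2\tau$, $\sigma = \tau$, $u = w(\eta,\sigma)$, so $u_{\tau} = w_{\sigma} - 2w_{\eta}$ and $u_{\xi\xi} = w_{\eta\eta}$.
Hence $u_{\tau} + 2u_{\xi} = w_{\sigma}$ and the PDE becomes the heat equation $w_{\sigma} = w_{\eta\eta}$ on $\eta \in \mathbb{R}$.
Initial data: $w(\eta,0) = u(\eta,0) = \sin(5 \eta)$. Each mode $\sin(n\eta)$ decays as $e^{-n^2\sigma}$ on $\mathbb{R}$, so $w(\eta,\sigma) = \sum c_n e^{-n^2\sigma} \sin(n\eta)$ with $c_5=1$: $w(\eta,\sigma) = e^{-25 \sigma} \sin(5 \eta)$.
Substituting back: $u(\xi,\tau) = w(\xi - 2\tau, \tau)$.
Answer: $u(\xi, \tau) = - e^{-25 \tau} \sin(10 \tau - 5 \xi)$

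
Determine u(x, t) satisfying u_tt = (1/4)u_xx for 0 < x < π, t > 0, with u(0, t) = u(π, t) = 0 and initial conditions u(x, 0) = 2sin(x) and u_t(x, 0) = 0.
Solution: Using separation of variables u = X(x)T(t):
Eigenfunctions: sin(nx), n = 1, 2, 3, ...
General solution: u(x, t) = Σ [A_n cos(n t/2) + B_n sin(n t/2)] sin(nx)
From u(x,0) = 2sin(x): A_1=2. From u_t(x,0) = 0: all B_n = 0.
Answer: u(x, t) = 2sin(x)cos(t/2)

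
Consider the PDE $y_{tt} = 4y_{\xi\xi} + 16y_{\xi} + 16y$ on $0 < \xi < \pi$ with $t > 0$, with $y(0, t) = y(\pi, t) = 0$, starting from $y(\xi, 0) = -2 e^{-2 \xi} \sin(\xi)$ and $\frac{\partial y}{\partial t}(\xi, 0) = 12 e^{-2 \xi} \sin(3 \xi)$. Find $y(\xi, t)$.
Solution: Substitute $y = e^{-2\xi}u$.
Then $y_{\xi} = e^{-2\xi}(u_{\xi} - 2u)$, $y_{\xi\xi} = e^{-2\xi}(u_{\xi\xi} - 4u_{\xi} + 4u)$, $y_{tt} = e^{-2\xi}u_{tt}$; substituting and dividing by $e^{-2\xi}$, the lower-order terms cancel: $u_{tt} = 4u_{\xi\xi}$ (standard wave equation).
Data for $u$: $u(\xi,0) = e^{2\xi}y(\xi,0) = -2 \sin(\xi)$; $u_t(\xi,0) = e^{2\xi}y_t(\xi,0) = 12 \sin(3 \xi)$. The boundary conditions carry over: $u(0,t) = u(\pi,t) = 0$.
Separating variables: $u = \sum [A_n \cos(\omega_n t) + B_n \sin(\omega_n t)] \sin(n\xi)$, $\omega_n = 2n$. From ICs ($B_n$ = velocity coefficient / $\omega_n$): $A_1=-2, B_3=2$.
So $u(\xi,t) = 2 \sin(6 t) \sin(3 \xi) - 2 \sin(\xi) \cos(2 t)$, and $y(\xi,t) = e^{-2\xi}u(\xi,t)$.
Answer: $y(\xi, t) = -2 e^{-2 \xi} \sin(\xi) \cos(2 t) + 2 e^{-2 \xi} \sin(3 \xi) \sin(6 t)$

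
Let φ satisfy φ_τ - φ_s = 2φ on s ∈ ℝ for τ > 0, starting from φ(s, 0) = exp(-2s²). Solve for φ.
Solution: Substitute φ = exp(2τ)u.
Then φ_τ = exp(2τ)(u_τ + 2u), φ_s = exp(2τ)u_s; substituting and dividing by exp(2τ), the lower-order terms cancel: u_τ - u_s = 0 (standard advection equation).
Data for u: u(s,0) = φ(s,0) = exp(-2s²).
By characteristics (ds/dτ = -1), u(s,τ) = f(s + τ) with f = u(·, 0).
So u(s,τ) = exp(-2(s + τ)²), and φ(s,τ) = exp(2τ)u(s,τ).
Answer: φ(s, τ) = exp(2τ)exp(-2(s + τ)²)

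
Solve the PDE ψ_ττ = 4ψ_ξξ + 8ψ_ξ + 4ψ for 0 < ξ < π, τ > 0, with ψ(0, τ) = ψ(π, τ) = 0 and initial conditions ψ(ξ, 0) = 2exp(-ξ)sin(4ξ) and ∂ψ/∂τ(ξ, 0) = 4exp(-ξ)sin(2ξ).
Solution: Substitute ψ = exp(-ξ)u.
Then ψ_ξ = exp(-ξ)(u_ξ - u), ψ_ξξ = exp(-ξ)(u_ξξ - 2u_ξ + u), ψ_ττ = exp(-ξ)u_ττ; substituting and dividing by exp(-ξ), the lower-order terms cancel: u_ττ = 4u_ξξ (standard wave equation).
Data for u: u(ξ,0) = exp(ξ)ψ(ξ,0) = 2sin(4ξ); u_τ(ξ,0) = exp(ξ)ψ_τ(ξ,0) = 4sin(2ξ). The boundary conditions carry over: u(0,τ) = u(π,τ) = 0.
Separating variables: u = Σ [A_n cos(ω_n τ) + B_n sin(ω_n τ)] sin(nξ), ω_n = 2n. From ICs (B_n = velocity coefficient / ω_n): A_4=2, B_2=1.
So u(ξ,τ) = sin(2ξ)sin(4τ) + 2sin(4ξ)cos(8τ), and ψ(ξ,τ) = exp(-ξ)u(ξ,τ).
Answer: ψ(ξ, τ) = exp(-ξ)sin(2ξ)sin(4τ) + 2exp(-ξ)sin(4ξ)cos(8τ)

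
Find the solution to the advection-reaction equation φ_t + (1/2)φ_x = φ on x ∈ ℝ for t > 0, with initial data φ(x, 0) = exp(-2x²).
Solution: Substitute φ = exp(t)u.
Then φ_t = exp(t)(u_t + u), φ_x = exp(t)u_x; substituting and dividing by exp(t), the lower-order terms cancel: u_t + (1/2)u_x = 0 (standard advection equation).
Data for u: u(x,0) = φ(x,0) = exp(-2x²).
By characteristics (dx/dt = 1/2), u(x,t) = f(x - (1/2)t) with f = u(·, 0).
So u(x,t) = exp(-2(-t/2 + x)²), and φ(x,t) = exp(t)u(x,t).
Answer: φ(x, t) = exp(t)exp(-2(-t/2 + x)²)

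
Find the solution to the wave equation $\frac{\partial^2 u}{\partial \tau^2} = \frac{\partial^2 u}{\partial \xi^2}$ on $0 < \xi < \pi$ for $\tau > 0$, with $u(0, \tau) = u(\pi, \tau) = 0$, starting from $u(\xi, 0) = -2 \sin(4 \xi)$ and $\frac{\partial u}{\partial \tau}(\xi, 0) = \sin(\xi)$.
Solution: Separating variables: $u = \sum [A_n \cos(\omega_n \tau) + B_n \sin(\omega_n \tau)] \sin(n\xi)$, $\omega_n = n$. From ICs ($B_n$ = velocity coefficient / $\omega_n$): $A_4=-2, B_1=1$.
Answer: $u(\xi, \tau) = \sin(\tau) \sin(\xi) - 2 \sin(4 \xi) \cos(4 \tau)$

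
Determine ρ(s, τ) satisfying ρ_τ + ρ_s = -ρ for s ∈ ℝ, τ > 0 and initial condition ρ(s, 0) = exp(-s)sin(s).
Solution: Substitute ρ = exp(-s)u, i.e. u = exp(s)ρ.
By the product rule, ρ_s = exp(-s)(u_s - u), ρ_τ = exp(-s)u_τ.
Substituting into the PDE and dividing by exp(-s): u_τ + (u_s - u) = -u.
The lower-order terms cancel, leaving the standard advection equation u_τ + u_s = 0.
Initial data for u: u(s,0) = exp(s)ρ(s,0) = sin(s).
Solve for u:
  By method of characteristics (waves move right with speed 1):
  Along characteristics s - τ = const, u is constant, so u(s,τ) = f(s - τ) with f = u(·, 0).
Hence u(s,τ) = sin(s - τ).
Transform back: ρ(s,τ) = exp(-s)u(s,τ).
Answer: ρ(s, τ) = exp(-s)sin(s - τ)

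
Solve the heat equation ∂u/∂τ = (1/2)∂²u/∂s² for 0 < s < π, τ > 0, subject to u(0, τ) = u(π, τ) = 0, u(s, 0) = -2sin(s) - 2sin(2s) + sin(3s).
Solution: Using separation of variables u = X(s)T(τ):
Eigenfunctions: sin(ns), n = 1, 2, 3, ...
General solution: u(s, τ) = Σ c_n sin(ns) exp(-n² τ/2)
Matching u(s,0) = -2sin(s) - 2sin(2s) + sin(3s) term by term: c_1=-2, c_2=-2, c_3=1.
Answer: u(s, τ) = -2exp(-2τ)sin(2s) - 2exp(-τ/2)sin(s) + exp(-9τ/2)sin(3s)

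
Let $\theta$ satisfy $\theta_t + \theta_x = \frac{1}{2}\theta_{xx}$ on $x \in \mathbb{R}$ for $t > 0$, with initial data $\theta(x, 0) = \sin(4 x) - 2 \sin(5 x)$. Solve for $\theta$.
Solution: Change to a moving frame: let $\eta = x - t$, $\sigma = t$ and write $\theta(x,t) = u(\eta,\sigma)$.
By the chain rule $\theta_t = u_{\sigma} - u_{\eta}$, $\theta_x = u_{\eta}$, $\theta_{xx} = u_{\eta\eta}$.
Then $\theta_t + \theta_x = u_{\sigma}$: the advection term cancels and the PDE becomes the heat equation $u_{\sigma} = \frac{1}{2}u_{\eta\eta}$ on $\eta \in \mathbb{R}$.
Initial data: $u(\eta,0) = \theta(\eta,0) = \sin(4 \eta) - 2 \sin(5 \eta)$.
On $\eta \in \mathbb{R}$ each mode satisfies $(\sin(n\eta))'' = -n^2 \sin(n\eta)$, so $e^{-n^2\sigma/2} \sin(n\eta)$ solves the heat equation; by superposition $u(\eta,\sigma) = \sum c_n e^{-n^2\sigma/2} \sin(n\eta)$.
Reading off the coefficients: $c_4=1, c_5=-2$, so $u(\eta,\sigma) = e^{-8 \sigma} \sin(4 \eta) - 2 e^{-25 \sigma/2} \sin(5 \eta)$.
Substituting back $\eta = x - t$, $\sigma = t$: $\theta(x,t) = u(x - t, t)$.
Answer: $\theta(x, t) = - e^{-8 t} \sin(4 t - 4 x) + 2 e^{-25 t/2} \sin(5 t - 5 x)$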